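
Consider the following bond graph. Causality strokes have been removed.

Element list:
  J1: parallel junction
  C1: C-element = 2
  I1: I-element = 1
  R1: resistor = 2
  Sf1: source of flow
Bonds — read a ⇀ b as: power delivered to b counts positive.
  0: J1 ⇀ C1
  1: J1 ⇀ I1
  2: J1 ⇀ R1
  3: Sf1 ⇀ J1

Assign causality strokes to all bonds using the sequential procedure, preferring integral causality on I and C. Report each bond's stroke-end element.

#0 stroke→J1
#1 stroke→I1
#2 stroke→R1
#3 stroke→Sf1

β3 stroke at Sf1  (Sf1 fixes flow; stroke at Sf1)
β0 stroke at J1  (C1 integral (e out))
β1 stroke at I1  (0-jn J1 has e-setter on 0)
β2 stroke at R1  (common-e at J1 fixed by 0)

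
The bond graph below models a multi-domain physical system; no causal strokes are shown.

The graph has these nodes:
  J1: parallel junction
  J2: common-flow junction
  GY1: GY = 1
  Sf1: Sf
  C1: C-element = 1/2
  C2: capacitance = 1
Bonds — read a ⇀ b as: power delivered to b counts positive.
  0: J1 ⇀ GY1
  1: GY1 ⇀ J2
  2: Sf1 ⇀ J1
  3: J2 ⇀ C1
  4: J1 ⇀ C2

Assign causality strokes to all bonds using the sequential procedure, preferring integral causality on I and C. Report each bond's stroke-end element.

bond 0 |GY1
bond 1 |GY1
bond 2 |Sf1
bond 3 |J2
bond 4 |J1

#2 stroke→Sf1  (Sf1: flow source, stroke at near end)
#3 stroke→J2  (prefer integral on C1)
#1 stroke→GY1  (J2 needs exactly one f-in)
#0 stroke→GY1  (GY GY1: same side as bond 1)
#4 stroke→J1  (J1: last free bond brings effort in)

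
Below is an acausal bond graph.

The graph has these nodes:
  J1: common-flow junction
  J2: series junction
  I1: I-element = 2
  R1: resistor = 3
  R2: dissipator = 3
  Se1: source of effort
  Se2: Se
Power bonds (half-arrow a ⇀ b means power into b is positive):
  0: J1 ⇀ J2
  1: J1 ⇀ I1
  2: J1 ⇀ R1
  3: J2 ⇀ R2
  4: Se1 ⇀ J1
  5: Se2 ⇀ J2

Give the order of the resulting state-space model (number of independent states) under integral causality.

bond 4 stroke at J1  (Se1 (Se) sets effort on bond)
bond 5 stroke at J2  (Se2 fixes effort; stroke away)
bond 1 stroke at I1  (prefer integral on I1)
bond 0 stroke at J1  (common-f at J1 fixed by 1)
bond 2 stroke at J1  (J1 flow already set via bond 1)
bond 3 stroke at J2  (J2 flow already set via bond 0)

1  (I1 all integral)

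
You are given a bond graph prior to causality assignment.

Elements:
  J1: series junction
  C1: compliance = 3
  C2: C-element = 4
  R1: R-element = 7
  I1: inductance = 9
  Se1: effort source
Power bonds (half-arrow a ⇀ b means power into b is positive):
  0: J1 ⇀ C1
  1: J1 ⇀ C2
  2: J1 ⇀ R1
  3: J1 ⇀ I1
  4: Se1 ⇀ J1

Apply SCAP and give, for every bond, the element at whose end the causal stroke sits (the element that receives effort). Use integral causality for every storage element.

bond 0 |J1
bond 1 |J1
bond 2 |J1
bond 3 |I1
bond 4 |J1

β4 →J1  (Se1 fixes effort; stroke away)
β0 →J1  (C1 integral (e out))
β1 →J1  (C2 integral (e out))
β3 →I1  (prefer integral on I1)
β2 →J1  (1-jn J1 has f-setter on 3)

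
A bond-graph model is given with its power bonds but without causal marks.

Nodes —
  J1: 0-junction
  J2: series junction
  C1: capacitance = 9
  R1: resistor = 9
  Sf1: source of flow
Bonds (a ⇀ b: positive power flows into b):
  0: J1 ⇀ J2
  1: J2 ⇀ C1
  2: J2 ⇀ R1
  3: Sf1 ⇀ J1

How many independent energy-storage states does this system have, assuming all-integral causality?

1  (C1 all integral)

bond 3 |Sf1  (Sf1 (Sf) sets flow on bond)
bond 0 |J1  (only one effort-in slot at J1)
bond 1 |J2  (J2 flow already set via bond 0)
bond 2 |J2  (1-jn J2 has f-setter on 0)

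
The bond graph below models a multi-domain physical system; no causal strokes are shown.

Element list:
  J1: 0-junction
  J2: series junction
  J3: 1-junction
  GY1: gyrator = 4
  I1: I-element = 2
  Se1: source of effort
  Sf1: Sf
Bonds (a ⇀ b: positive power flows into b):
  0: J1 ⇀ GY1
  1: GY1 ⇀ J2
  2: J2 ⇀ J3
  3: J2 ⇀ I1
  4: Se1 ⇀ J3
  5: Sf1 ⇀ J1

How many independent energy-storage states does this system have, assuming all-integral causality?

β4 stroke→J3  (Se1: effort source, stroke at far end)
β5 stroke→Sf1  (Sf1 (Sf) sets flow on bond)
β0 stroke→J1  (closing 0-jn rule on J1)
β2 stroke→J2  (closing 1-jn rule on J3)
β1 stroke→J2  (through GY1, causality inverts; strokes same side of GY1)
β3 stroke→I1  (J2 needs exactly one f-in)

1  (I1 all integral)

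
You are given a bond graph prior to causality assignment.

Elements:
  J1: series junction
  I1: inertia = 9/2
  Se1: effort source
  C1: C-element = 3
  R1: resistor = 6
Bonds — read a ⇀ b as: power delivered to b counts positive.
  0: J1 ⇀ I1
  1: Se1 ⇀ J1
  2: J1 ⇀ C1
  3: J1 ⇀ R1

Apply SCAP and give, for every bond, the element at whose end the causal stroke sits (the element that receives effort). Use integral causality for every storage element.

bond 0 stroke at I1
bond 1 stroke at J1
bond 2 stroke at J1
bond 3 stroke at J1

#1 stroke at J1  (Se1: effort source, stroke at far end)
#0 stroke at I1  (I1 outputs flow p/I1)
#2 stroke at J1  (common-f at J1 fixed by 0)
#3 stroke at J1  (J1: bond 0 brought flow, rest push out)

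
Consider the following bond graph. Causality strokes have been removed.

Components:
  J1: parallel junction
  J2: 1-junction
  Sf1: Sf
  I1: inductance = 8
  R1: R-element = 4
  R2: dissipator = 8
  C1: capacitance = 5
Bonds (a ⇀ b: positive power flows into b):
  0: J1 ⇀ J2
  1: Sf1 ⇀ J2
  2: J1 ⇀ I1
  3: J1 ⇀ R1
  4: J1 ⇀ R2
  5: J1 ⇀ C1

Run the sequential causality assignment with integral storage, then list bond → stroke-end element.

#0 →J2
#1 →Sf1
#2 →I1
#3 →R1
#4 →R2
#5 →J1

β1 →Sf1  (Sf1 fixes flow; stroke at Sf1)
β0 →J2  (J2: bond 1 brought flow, rest push out)
β2 →I1  (I1: I, integral causality)
β5 →J1  (C1 outputs effort q/C1)
β3 →R1  (J1: bond 5 brought effort, rest push out)
β4 →R2  (common-e at J1 fixed by 5)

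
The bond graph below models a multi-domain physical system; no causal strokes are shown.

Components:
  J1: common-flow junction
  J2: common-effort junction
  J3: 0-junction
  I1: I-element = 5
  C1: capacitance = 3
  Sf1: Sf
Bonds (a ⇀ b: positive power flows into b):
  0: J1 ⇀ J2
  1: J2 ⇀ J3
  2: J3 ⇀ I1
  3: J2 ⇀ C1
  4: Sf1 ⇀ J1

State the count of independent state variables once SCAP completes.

#4 stroke→Sf1  (Sf1 fixes flow; stroke at Sf1)
#0 stroke→J1  (1-jn J1 has f-setter on 4)
#2 stroke→I1  (I1 outputs flow p/I1)
#1 stroke→J3  (only one effort-in slot at J3)
#3 stroke→J2  (J2: last free bond brings effort in)

2  (C1, I1 all integral)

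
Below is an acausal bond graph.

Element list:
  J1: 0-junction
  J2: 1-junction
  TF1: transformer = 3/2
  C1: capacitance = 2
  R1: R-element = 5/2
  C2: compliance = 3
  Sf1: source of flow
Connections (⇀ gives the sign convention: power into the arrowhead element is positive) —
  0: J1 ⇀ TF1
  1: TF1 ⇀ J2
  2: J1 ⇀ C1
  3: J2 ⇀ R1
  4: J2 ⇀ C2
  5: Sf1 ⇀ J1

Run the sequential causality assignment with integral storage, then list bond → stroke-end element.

b5 stroke at Sf1  (source Sf1 imposes f)
b2 stroke at J1  (C1 outputs effort q/C1)
b0 stroke at TF1  (J1: bond 2 brought effort, rest push out)
b1 stroke at J2  (TF1: transformer flips bond 0)
b4 stroke at J2  (C2: C, integral causality)
b3 stroke at R1  (closing 1-jn rule on J2)

bond 0 →TF1
bond 1 →J2
bond 2 →J1
bond 3 →R1
bond 4 →J2
bond 5 →Sf1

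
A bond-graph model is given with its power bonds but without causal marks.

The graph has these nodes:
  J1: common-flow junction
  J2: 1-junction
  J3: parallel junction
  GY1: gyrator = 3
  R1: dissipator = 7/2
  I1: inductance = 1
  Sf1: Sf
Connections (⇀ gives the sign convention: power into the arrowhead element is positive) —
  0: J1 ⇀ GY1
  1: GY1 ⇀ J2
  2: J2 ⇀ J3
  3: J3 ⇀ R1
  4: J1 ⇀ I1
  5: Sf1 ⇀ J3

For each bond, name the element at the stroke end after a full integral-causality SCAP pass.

bond 5 |Sf1  (source Sf1 imposes f)
bond 4 |I1  (I1 outputs flow p/I1)
bond 0 |J1  (J1: bond 4 brought flow, rest push out)
bond 1 |J2  (through GY1, causality inverts; strokes same side of GY1)
bond 2 |J3  (closing 1-jn rule on J2)
bond 3 |R1  (0-jn J3 has e-setter on 2)

β0 |J1
β1 |J2
β2 |J3
β3 |R1
β4 |I1
β5 |Sf1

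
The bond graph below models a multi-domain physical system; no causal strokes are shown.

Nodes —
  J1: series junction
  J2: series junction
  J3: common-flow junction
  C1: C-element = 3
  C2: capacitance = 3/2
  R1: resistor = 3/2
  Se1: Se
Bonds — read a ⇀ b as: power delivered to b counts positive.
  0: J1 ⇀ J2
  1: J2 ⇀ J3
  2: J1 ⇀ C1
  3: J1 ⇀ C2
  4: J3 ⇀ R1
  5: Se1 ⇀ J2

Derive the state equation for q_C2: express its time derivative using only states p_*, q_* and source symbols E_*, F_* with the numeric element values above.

#5 stroke at J2  (Se1 fixes effort; stroke away)
#2 stroke at J1  (C1 integral (e out))
#3 stroke at J1  (C2: C, integral causality)
#0 stroke at J2  (closing 1-jn rule on J1)
#1 stroke at J3  (J2 needs exactly one f-in)
#4 stroke at R1  (J3: last free bond brings flow in)

dq_C2/dt = 2*E_Se1/3 - 2*q_C1/9 - 4*q_C2/9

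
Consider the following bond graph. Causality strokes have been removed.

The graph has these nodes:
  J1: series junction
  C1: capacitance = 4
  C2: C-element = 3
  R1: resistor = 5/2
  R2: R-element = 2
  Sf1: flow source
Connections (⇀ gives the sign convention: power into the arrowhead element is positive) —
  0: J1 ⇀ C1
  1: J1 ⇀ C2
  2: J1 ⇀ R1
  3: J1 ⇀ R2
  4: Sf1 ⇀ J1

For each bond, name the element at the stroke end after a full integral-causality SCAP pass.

bond 4 |Sf1  (source Sf1 imposes f)
bond 0 |J1  (J1 flow already set via bond 4)
bond 1 |J1  (J1: bond 4 brought flow, rest push out)
bond 2 |J1  (1-jn J1 has f-setter on 4)
bond 3 |J1  (J1: bond 4 brought flow, rest push out)

#0 |J1
#1 |J1
#2 |J1
#3 |J1
#4 |Sf1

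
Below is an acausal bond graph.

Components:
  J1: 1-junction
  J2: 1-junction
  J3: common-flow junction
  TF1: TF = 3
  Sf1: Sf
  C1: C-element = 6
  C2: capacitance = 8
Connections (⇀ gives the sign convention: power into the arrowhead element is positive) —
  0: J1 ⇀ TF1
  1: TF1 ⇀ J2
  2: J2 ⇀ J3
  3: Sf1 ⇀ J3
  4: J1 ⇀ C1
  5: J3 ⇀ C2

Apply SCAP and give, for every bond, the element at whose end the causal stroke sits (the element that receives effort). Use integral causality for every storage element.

#0 stroke at TF1
#1 stroke at J2
#2 stroke at J3
#3 stroke at Sf1
#4 stroke at J1
#5 stroke at J3

bond 3 |Sf1  (source Sf1 imposes f)
bond 2 |J3  (1-jn J3 has f-setter on 3)
bond 5 |J3  (J3: bond 3 brought flow, rest push out)
bond 1 |J2  (J2: bond 2 brought flow, rest push out)
bond 0 |TF1  (through TF1, causality passes straight; one stroke at TF1)
bond 4 |J1  (J1 flow already set via bond 0)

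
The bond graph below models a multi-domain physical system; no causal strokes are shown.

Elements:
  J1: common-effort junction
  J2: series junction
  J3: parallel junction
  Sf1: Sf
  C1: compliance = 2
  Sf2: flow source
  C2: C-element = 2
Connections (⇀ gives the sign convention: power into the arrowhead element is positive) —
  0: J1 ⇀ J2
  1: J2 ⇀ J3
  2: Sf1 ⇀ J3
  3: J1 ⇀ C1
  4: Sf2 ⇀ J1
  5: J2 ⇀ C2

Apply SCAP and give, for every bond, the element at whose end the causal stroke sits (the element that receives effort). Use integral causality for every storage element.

#2 →Sf1  (Sf1: flow source, stroke at near end)
#4 →Sf2  (source Sf2 imposes f)
#1 →J3  (J3 needs exactly one e-in)
#0 →J2  (J2: bond 1 brought flow, rest push out)
#5 →J2  (J2: bond 1 brought flow, rest push out)
#3 →J1  (J1 needs exactly one e-in)

bond 0 →J2
bond 1 →J3
bond 2 →Sf1
bond 3 →J1
bond 4 →Sf2
bond 5 →J2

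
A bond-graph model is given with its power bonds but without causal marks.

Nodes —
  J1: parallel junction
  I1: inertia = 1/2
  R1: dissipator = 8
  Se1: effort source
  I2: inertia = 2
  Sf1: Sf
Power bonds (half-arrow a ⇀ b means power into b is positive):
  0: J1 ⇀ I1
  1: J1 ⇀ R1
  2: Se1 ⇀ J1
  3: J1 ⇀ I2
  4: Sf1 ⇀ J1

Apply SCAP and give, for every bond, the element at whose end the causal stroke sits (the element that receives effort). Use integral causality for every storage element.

b0 →I1
b1 →R1
b2 →J1
b3 →I2
b4 →Sf1

bond 2 stroke at J1  (Se1: effort source, stroke at far end)
bond 4 stroke at Sf1  (Sf1 (Sf) sets flow on bond)
bond 0 stroke at I1  (0-jn J1 has e-setter on 2)
bond 1 stroke at R1  (0-jn J1 has e-setter on 2)
bond 3 stroke at I2  (J1 effort already set via bond 2)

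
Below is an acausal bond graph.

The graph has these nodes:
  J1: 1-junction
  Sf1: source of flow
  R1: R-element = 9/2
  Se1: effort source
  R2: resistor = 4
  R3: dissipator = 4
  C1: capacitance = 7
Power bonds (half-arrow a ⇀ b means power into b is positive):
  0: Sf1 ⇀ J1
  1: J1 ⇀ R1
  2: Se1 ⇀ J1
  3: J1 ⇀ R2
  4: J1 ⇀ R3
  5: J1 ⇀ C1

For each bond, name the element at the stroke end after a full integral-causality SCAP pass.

β0 →Sf1
β1 →J1
β2 →J1
β3 →J1
β4 →J1
β5 →J1

bond 0 stroke at Sf1  (Sf1: flow source, stroke at near end)
bond 2 stroke at J1  (Se1: effort source, stroke at far end)
bond 1 stroke at J1  (J1 flow already set via bond 0)
bond 3 stroke at J1  (1-jn J1 has f-setter on 0)
bond 4 stroke at J1  (1-jn J1 has f-setter on 0)
bond 5 stroke at J1  (1-jn J1 has f-setter on 0)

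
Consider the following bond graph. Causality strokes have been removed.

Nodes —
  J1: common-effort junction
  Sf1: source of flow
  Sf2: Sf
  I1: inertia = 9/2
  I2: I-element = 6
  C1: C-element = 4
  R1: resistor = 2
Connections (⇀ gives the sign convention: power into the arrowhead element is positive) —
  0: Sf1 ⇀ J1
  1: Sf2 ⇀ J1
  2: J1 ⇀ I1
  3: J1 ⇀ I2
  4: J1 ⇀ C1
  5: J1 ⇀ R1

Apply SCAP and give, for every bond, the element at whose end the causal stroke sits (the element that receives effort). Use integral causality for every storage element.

#0 stroke at Sf1
#1 stroke at Sf2
#2 stroke at I1
#3 stroke at I2
#4 stroke at J1
#5 stroke at R1

b0 stroke→Sf1  (Sf1: flow source, stroke at near end)
b1 stroke→Sf2  (Sf2 (Sf) sets flow on bond)
b2 stroke→I1  (prefer integral on I1)
b3 stroke→I2  (prefer integral on I2)
b4 stroke→J1  (C1 integral (e out))
b5 stroke→R1  (0-jn J1 has e-setter on 4)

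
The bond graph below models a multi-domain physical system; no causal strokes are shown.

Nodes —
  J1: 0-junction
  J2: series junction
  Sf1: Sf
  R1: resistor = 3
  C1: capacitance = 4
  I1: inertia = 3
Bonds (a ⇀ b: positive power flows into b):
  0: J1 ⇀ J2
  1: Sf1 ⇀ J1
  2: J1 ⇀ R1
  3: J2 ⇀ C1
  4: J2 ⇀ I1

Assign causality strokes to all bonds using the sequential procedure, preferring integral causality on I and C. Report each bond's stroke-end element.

bond 0 |J2
bond 1 |Sf1
bond 2 |J1
bond 3 |J2
bond 4 |I1

#1 stroke at Sf1  (Sf1: flow source, stroke at near end)
#3 stroke at J2  (C1 integral (e out))
#4 stroke at I1  (I1 integral (f out))
#0 stroke at J2  (1-jn J2 has f-setter on 4)
#2 stroke at J1  (closing 0-jn rule on J1)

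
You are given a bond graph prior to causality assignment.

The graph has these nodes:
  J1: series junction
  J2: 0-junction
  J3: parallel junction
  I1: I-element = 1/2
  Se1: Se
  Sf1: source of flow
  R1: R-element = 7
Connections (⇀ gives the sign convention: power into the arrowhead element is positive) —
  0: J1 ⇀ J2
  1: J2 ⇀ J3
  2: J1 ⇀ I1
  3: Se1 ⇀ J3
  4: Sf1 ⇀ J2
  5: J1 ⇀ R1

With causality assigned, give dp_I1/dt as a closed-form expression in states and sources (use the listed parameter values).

dp_I1/dt = -E_Se1 - 14*p_I1

b3 stroke→J3  (source Se1 imposes e)
b4 stroke→Sf1  (Sf1 (Sf) sets flow on bond)
b1 stroke→J2  (J3: bond 3 brought effort, rest push out)
b0 stroke→J1  (J2 effort already set via bond 1)
b2 stroke→I1  (I1: I, integral causality)
b5 stroke→J1  (common-f at J1 fixed by 2)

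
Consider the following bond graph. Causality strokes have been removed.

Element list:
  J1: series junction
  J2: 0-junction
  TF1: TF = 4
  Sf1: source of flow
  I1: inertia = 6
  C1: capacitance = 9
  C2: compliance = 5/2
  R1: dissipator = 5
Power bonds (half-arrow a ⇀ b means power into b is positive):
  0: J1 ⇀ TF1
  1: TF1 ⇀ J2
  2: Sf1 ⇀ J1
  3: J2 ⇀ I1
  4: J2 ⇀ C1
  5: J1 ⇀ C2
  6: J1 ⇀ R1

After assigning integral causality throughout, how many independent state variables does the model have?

b2 stroke→Sf1  (Sf1: flow source, stroke at near end)
b0 stroke→J1  (1-jn J1 has f-setter on 2)
b5 stroke→J1  (common-f at J1 fixed by 2)
b6 stroke→J1  (J1 flow already set via bond 2)
b1 stroke→TF1  (TF1: transformer flips bond 0)
b3 stroke→I1  (I1 integral (f out))
b4 stroke→J2  (only one effort-in slot at J2)

3  (C1, C2, I1 all integral)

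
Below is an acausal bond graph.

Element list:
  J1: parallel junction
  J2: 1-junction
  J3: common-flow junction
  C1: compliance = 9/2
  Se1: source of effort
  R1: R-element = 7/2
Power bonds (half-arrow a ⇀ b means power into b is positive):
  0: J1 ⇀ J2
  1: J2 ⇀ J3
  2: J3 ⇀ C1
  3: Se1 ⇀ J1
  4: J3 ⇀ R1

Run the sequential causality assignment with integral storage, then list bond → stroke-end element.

b0 stroke→J2
b1 stroke→J3
b2 stroke→J3
b3 stroke→J1
b4 stroke→R1

#3 stroke at J1  (Se1 fixes effort; stroke away)
#0 stroke at J2  (common-e at J1 fixed by 3)
#1 stroke at J3  (closing 1-jn rule on J2)
#2 stroke at J3  (prefer integral on C1)
#4 stroke at R1  (only one flow-in slot at J3)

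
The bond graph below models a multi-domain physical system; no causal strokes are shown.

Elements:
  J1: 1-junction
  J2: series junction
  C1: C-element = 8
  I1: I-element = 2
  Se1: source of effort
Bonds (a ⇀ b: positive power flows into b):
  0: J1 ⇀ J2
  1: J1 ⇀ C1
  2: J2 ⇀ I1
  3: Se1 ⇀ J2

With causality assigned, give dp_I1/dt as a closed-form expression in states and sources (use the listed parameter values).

bond 3 stroke→J2  (Se1 fixes effort; stroke away)
bond 1 stroke→J1  (prefer integral on C1)
bond 0 stroke→J2  (only one flow-in slot at J1)
bond 2 stroke→I1  (J2 needs exactly one f-in)

dp_I1/dt = E_Se1 - q_C1/8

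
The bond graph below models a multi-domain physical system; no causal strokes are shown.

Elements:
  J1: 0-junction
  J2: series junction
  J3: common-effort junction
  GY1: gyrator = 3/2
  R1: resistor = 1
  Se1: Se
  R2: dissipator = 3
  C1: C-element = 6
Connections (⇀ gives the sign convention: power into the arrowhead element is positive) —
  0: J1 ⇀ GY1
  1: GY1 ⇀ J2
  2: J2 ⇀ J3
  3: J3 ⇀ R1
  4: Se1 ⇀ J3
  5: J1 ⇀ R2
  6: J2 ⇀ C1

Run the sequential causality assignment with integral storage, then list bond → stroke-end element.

bond 4 stroke at J3  (Se1 (Se) sets effort on bond)
bond 2 stroke at J2  (0-jn J3 has e-setter on 4)
bond 3 stroke at R1  (common-e at J3 fixed by 4)
bond 6 stroke at J2  (C1 integral (e out))
bond 1 stroke at GY1  (closing 1-jn rule on J2)
bond 0 stroke at GY1  (through GY1, causality inverts; strokes same side of GY1)
bond 5 stroke at J1  (J1 needs exactly one e-in)

b0 →GY1
b1 →GY1
b2 →J2
b3 →R1
b4 →J3
b5 →J1
b6 →J2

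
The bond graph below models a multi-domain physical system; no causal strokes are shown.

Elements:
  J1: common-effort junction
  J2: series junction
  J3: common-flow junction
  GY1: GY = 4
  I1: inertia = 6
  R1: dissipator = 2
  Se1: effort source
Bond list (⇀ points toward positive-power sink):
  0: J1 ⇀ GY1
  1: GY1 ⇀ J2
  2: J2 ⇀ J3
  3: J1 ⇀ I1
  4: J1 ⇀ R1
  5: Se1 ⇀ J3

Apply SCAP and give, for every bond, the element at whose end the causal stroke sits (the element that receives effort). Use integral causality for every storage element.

b0 stroke→GY1
b1 stroke→GY1
b2 stroke→J2
b3 stroke→I1
b4 stroke→J1
b5 stroke→J3

b5 →J3  (Se1 (Se) sets effort on bond)
b2 →J2  (closing 1-jn rule on J3)
b1 →GY1  (J2 needs exactly one f-in)
b0 →GY1  (GY1 both-in/both-out from 1)
b3 →I1  (I1: I, integral causality)
b4 →J1  (closing 0-jn rule on J1)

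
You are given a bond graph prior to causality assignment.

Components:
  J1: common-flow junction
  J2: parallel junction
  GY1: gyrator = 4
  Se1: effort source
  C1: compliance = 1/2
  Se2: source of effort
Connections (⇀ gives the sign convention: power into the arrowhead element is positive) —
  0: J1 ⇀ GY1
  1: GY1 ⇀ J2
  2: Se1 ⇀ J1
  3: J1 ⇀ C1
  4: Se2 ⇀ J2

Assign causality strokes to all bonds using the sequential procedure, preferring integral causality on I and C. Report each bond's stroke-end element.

bond 0 stroke→GY1
bond 1 stroke→GY1
bond 2 stroke→J1
bond 3 stroke→J1
bond 4 stroke→J2

bond 2 |J1  (source Se1 imposes e)
bond 4 |J2  (Se2: effort source, stroke at far end)
bond 1 |GY1  (0-jn J2 has e-setter on 4)
bond 0 |GY1  (GY1: gyrator matches bond 1)
bond 3 |J1  (J1 flow already set via bond 0)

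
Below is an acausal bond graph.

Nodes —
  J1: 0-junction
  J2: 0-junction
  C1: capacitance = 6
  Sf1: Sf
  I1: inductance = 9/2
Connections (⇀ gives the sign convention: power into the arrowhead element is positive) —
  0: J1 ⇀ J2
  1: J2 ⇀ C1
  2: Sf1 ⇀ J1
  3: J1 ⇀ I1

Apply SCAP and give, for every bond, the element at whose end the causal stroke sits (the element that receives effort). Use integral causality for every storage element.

β0 |J1
β1 |J2
β2 |Sf1
β3 |I1

β2 →Sf1  (Sf1 fixes flow; stroke at Sf1)
β1 →J2  (C1: C, integral causality)
β0 →J1  (0-jn J2 has e-setter on 1)
β3 →I1  (J1: bond 0 brought effort, rest push out)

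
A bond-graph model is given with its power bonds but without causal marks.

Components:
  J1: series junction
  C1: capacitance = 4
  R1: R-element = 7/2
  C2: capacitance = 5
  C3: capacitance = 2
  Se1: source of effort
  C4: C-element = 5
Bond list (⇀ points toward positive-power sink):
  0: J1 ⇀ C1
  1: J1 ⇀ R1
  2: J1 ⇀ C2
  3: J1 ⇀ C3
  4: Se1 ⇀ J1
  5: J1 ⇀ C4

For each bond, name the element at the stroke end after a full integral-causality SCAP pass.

#4 |J1  (source Se1 imposes e)
#0 |J1  (C1 integral (e out))
#2 |J1  (C2 integral (e out))
#3 |J1  (C3 outputs effort q/C3)
#5 |J1  (prefer integral on C4)
#1 |R1  (closing 1-jn rule on J1)

β0 |J1
β1 |R1
β2 |J1
β3 |J1
β4 |J1
β5 |J1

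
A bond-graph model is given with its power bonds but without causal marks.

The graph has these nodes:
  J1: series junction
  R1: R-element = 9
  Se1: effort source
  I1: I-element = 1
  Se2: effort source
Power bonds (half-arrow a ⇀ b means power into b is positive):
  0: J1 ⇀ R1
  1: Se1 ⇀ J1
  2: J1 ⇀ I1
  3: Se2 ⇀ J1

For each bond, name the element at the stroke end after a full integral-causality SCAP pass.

bond 1 →J1  (Se1 (Se) sets effort on bond)
bond 3 →J1  (Se2 (Se) sets effort on bond)
bond 2 →I1  (I1 outputs flow p/I1)
bond 0 →J1  (J1: bond 2 brought flow, rest push out)

b0 stroke at J1
b1 stroke at J1
b2 stroke at I1
b3 stroke at J1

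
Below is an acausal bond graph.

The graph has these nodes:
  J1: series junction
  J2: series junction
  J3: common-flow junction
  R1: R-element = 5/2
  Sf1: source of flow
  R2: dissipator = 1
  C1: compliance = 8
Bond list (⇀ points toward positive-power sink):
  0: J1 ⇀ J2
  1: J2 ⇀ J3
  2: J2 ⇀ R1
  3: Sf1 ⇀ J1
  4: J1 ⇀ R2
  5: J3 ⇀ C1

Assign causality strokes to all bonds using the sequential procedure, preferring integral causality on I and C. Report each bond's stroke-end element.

bond 0 stroke at J1
bond 1 stroke at J2
bond 2 stroke at J2
bond 3 stroke at Sf1
bond 4 stroke at J1
bond 5 stroke at J3

b3 stroke at Sf1  (Sf1 (Sf) sets flow on bond)
b0 stroke at J1  (J1: bond 3 brought flow, rest push out)
b4 stroke at J1  (J1 flow already set via bond 3)
b1 stroke at J2  (common-f at J2 fixed by 0)
b2 stroke at J2  (J2: bond 0 brought flow, rest push out)
b5 stroke at J3  (1-jn J3 has f-setter on 1)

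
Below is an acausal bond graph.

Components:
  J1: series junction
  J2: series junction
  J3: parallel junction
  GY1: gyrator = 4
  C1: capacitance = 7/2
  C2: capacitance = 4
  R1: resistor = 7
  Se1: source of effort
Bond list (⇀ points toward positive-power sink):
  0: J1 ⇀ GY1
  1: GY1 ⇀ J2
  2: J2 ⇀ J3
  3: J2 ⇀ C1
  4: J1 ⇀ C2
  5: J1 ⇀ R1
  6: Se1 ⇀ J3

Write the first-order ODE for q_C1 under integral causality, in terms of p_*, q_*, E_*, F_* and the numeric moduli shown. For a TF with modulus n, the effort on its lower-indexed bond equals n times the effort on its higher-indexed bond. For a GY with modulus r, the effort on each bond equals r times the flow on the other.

dq_C1/dt = -7*E_Se1/16 - q_C1/8 - q_C2/16

#6 →J3  (Se1 fixes effort; stroke away)
#2 →J2  (J3 effort already set via bond 6)
#3 →J2  (prefer integral on C1)
#1 →GY1  (closing 1-jn rule on J2)
#0 →GY1  (through GY1, causality inverts; strokes same side of GY1)
#4 →J1  (1-jn J1 has f-setter on 0)
#5 →J1  (common-f at J1 fixed by 0)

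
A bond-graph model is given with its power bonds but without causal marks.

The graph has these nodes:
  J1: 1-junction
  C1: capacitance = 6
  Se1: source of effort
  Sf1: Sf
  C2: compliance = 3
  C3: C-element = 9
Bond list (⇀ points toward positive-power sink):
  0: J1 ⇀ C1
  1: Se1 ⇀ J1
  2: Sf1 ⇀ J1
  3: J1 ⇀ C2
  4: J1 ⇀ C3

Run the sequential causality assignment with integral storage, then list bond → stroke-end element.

b0 →J1
b1 →J1
b2 →Sf1
b3 →J1
b4 →J1

bond 1 →J1  (source Se1 imposes e)
bond 2 →Sf1  (Sf1: flow source, stroke at near end)
bond 0 →J1  (J1 flow already set via bond 2)
bond 3 →J1  (J1 flow already set via bond 2)
bond 4 →J1  (1-jn J1 has f-setter on 2)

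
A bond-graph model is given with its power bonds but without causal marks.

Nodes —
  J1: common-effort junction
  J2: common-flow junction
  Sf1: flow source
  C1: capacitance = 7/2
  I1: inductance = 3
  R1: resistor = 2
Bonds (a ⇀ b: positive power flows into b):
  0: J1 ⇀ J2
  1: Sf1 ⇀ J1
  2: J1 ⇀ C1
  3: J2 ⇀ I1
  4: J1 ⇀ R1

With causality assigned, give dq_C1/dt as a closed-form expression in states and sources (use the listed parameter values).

β1 stroke→Sf1  (Sf1: flow source, stroke at near end)
β2 stroke→J1  (C1: C, integral causality)
β0 stroke→J2  (J1 effort already set via bond 2)
β4 stroke→R1  (0-jn J1 has e-setter on 2)
β3 stroke→I1  (J2 needs exactly one f-in)

dq_C1/dt = F_Sf1 - p_I1/3 - q_C1/7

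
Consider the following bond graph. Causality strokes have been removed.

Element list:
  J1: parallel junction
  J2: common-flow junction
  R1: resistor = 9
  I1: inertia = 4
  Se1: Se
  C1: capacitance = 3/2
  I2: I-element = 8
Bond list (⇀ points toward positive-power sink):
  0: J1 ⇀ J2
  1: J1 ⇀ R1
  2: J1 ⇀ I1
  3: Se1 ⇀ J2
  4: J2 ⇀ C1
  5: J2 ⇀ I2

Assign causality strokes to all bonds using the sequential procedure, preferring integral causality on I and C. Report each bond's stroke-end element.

#0 stroke→J2
#1 stroke→J1
#2 stroke→I1
#3 stroke→J2
#4 stroke→J2
#5 stroke→I2

β3 |J2  (Se1: effort source, stroke at far end)
β2 |I1  (prefer integral on I1)
β4 |J2  (C1 outputs effort q/C1)
β5 |I2  (I2 outputs flow p/I2)
β0 |J2  (common-f at J2 fixed by 5)
β1 |J1  (only one effort-in slot at J1)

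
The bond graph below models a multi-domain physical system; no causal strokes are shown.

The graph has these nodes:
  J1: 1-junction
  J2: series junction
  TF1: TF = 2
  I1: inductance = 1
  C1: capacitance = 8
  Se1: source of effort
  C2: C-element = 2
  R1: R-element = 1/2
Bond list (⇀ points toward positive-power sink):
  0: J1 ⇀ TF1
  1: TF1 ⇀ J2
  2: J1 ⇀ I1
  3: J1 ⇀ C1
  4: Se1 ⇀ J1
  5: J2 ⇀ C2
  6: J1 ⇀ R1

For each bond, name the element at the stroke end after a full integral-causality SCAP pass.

β4 →J1  (Se1 (Se) sets effort on bond)
β2 →I1  (I1 integral (f out))
β0 →J1  (1-jn J1 has f-setter on 2)
β3 →J1  (J1 flow already set via bond 2)
β6 →J1  (common-f at J1 fixed by 2)
β1 →TF1  (TF TF1: opposite of bond 0)
β5 →J2  (J2 flow already set via bond 1)

b0 →J1
b1 →TF1
b2 →I1
b3 →J1
b4 →J1
b5 →J2
b6 →J1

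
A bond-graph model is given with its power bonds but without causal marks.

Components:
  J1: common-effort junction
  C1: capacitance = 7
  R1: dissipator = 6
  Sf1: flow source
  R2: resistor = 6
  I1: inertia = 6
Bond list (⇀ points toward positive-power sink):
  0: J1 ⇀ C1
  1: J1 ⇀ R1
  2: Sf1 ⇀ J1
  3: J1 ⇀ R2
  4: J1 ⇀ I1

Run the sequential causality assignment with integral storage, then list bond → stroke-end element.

β2 |Sf1  (Sf1 fixes flow; stroke at Sf1)
β0 |J1  (prefer integral on C1)
β1 |R1  (common-e at J1 fixed by 0)
β3 |R2  (J1: bond 0 brought effort, rest push out)
β4 |I1  (0-jn J1 has e-setter on 0)

#0 stroke at J1
#1 stroke at R1
#2 stroke at Sf1
#3 stroke at R2
#4 stroke at I1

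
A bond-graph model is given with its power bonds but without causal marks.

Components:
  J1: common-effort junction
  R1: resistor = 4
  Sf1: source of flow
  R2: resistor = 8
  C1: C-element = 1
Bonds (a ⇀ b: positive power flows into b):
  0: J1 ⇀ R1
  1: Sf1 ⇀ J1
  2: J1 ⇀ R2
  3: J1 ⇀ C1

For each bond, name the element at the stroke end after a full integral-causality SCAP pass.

b0 stroke at R1
b1 stroke at Sf1
b2 stroke at R2
b3 stroke at J1

β1 →Sf1  (Sf1 fixes flow; stroke at Sf1)
β3 →J1  (C1 integral (e out))
β0 →R1  (common-e at J1 fixed by 3)
β2 →R2  (0-jn J1 has e-setter on 3)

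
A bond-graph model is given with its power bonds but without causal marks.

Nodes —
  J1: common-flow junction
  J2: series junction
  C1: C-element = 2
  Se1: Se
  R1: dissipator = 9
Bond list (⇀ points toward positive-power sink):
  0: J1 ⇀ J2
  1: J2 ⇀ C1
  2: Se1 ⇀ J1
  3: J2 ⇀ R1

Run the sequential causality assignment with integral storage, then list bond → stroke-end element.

b0 →J2
b1 →J2
b2 →J1
b3 →R1

β2 stroke at J1  (source Se1 imposes e)
β0 stroke at J2  (closing 1-jn rule on J1)
β1 stroke at J2  (C1: C, integral causality)
β3 stroke at R1  (closing 1-jn rule on J2)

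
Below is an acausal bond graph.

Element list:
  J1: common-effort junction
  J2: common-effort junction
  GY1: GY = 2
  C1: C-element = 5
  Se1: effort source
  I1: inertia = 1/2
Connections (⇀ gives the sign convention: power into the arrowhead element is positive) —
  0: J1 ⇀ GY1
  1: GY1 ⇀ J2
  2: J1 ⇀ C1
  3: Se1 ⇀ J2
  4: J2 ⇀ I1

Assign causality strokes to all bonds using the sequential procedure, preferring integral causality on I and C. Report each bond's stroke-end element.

β0 →GY1
β1 →GY1
β2 →J1
β3 →J2
β4 →I1

β3 |J2  (source Se1 imposes e)
β1 |GY1  (J2 effort already set via bond 3)
β4 |I1  (J2 effort already set via bond 3)
β0 |GY1  (through GY1, causality inverts; strokes same side of GY1)
β2 |J1  (closing 0-jn rule on J1)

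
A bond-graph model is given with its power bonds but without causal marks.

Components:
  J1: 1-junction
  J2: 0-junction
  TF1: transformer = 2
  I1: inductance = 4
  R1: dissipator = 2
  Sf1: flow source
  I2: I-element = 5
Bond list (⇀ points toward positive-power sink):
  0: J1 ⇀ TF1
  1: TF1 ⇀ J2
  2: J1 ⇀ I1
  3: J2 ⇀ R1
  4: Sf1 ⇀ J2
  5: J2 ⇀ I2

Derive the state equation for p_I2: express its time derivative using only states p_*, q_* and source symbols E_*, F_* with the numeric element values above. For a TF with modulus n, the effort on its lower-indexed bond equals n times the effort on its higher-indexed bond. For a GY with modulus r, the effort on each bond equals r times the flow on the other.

b4 stroke→Sf1  (source Sf1 imposes f)
b2 stroke→I1  (I1 outputs flow p/I1)
b0 stroke→J1  (common-f at J1 fixed by 2)
b1 stroke→TF1  (TF1 one-in-one-out from 0)
b5 stroke→I2  (I2: I, integral causality)
b3 stroke→J2  (only one effort-in slot at J2)

dp_I2/dt = 2*F_Sf1 + p_I1 - 2*p_I2/5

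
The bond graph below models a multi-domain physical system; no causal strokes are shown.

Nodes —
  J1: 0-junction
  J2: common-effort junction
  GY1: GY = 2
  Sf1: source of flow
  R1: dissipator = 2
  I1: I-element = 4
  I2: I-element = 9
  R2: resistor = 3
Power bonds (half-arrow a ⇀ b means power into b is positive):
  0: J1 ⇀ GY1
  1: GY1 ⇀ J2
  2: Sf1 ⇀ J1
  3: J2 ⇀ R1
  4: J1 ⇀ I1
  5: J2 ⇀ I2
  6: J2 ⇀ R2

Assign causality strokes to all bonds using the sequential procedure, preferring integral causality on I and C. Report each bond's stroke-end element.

#0 stroke→J1
#1 stroke→J2
#2 stroke→Sf1
#3 stroke→R1
#4 stroke→I1
#5 stroke→I2
#6 stroke→R2

β2 stroke at Sf1  (Sf1: flow source, stroke at near end)
β4 stroke at I1  (I1: I, integral causality)
β0 stroke at J1  (J1 needs exactly one e-in)
β1 stroke at J2  (GY1: gyrator matches bond 0)
β3 stroke at R1  (J2 effort already set via bond 1)
β5 stroke at I2  (J2: bond 1 brought effort, rest push out)
β6 stroke at R2  (common-e at J2 fixed by 1)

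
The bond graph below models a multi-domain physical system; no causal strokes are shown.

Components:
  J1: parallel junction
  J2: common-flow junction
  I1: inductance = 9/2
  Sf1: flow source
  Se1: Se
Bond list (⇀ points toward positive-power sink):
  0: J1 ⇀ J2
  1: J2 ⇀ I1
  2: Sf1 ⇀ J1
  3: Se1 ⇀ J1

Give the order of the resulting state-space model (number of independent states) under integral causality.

b2 →Sf1  (source Sf1 imposes f)
b3 →J1  (Se1 (Se) sets effort on bond)
b0 →J2  (J1: bond 3 brought effort, rest push out)
b1 →I1  (J2: last free bond brings flow in)

1  (I1 all integral)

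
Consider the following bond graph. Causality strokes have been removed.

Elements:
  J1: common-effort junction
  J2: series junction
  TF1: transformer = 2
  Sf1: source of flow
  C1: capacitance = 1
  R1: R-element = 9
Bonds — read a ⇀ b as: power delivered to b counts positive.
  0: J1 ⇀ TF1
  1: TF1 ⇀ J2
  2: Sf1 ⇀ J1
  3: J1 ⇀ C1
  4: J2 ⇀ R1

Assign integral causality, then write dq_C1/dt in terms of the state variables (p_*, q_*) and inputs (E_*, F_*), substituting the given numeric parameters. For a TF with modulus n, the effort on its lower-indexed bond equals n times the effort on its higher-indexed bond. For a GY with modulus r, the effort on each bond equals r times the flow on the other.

bond 2 stroke at Sf1  (Sf1 (Sf) sets flow on bond)
bond 3 stroke at J1  (C1: C, integral causality)
bond 0 stroke at TF1  (J1 effort already set via bond 3)
bond 1 stroke at J2  (TF1: transformer flips bond 0)
bond 4 stroke at R1  (closing 1-jn rule on J2)

dq_C1/dt = F_Sf1 - q_C1/36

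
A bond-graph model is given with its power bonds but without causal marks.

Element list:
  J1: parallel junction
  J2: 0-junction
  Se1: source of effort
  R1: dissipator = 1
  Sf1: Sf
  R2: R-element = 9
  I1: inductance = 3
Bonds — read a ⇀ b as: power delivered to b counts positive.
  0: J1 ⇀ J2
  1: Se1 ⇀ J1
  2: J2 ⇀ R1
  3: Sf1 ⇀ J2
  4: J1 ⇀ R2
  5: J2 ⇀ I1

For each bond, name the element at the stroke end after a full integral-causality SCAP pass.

β0 stroke→J2
β1 stroke→J1
β2 stroke→R1
β3 stroke→Sf1
β4 stroke→R2
β5 stroke→I1

b1 stroke at J1  (Se1 (Se) sets effort on bond)
b3 stroke at Sf1  (Sf1 (Sf) sets flow on bond)
b0 stroke at J2  (J1: bond 1 brought effort, rest push out)
b4 stroke at R2  (J1: bond 1 brought effort, rest push out)
b2 stroke at R1  (0-jn J2 has e-setter on 0)
b5 stroke at I1  (common-e at J2 fixed by 0)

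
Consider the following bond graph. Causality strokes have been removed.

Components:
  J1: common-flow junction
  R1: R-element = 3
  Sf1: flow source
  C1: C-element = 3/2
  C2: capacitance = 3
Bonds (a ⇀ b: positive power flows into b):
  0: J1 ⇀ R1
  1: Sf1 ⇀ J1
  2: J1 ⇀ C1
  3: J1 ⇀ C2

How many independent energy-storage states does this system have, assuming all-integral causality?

#1 →Sf1  (source Sf1 imposes f)
#0 →J1  (J1 flow already set via bond 1)
#2 →J1  (1-jn J1 has f-setter on 1)
#3 →J1  (J1: bond 1 brought flow, rest push out)

2  (C1, C2 all integral)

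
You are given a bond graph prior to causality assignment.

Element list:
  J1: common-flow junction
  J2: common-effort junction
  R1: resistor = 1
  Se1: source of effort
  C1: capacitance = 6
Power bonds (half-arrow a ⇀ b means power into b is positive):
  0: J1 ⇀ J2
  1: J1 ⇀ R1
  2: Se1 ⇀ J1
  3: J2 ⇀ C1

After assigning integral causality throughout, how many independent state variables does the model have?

1  (C1 all integral)

#2 →J1  (Se1 (Se) sets effort on bond)
#3 →J2  (C1 integral (e out))
#0 →J1  (J2 effort already set via bond 3)
#1 →R1  (closing 1-jn rule on J1)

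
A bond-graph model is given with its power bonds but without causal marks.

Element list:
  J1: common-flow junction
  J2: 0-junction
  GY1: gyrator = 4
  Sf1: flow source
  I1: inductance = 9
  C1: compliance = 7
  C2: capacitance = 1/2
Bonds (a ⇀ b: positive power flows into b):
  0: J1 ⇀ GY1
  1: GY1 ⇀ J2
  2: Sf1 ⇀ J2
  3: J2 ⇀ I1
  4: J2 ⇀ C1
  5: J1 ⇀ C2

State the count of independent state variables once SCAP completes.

#2 stroke at Sf1  (Sf1 (Sf) sets flow on bond)
#3 stroke at I1  (I1 integral (f out))
#4 stroke at J2  (C1: C, integral causality)
#1 stroke at GY1  (0-jn J2 has e-setter on 4)
#0 stroke at GY1  (through GY1, causality inverts; strokes same side of GY1)
#5 stroke at J1  (common-f at J1 fixed by 0)

3  (C1, C2, I1 all integral)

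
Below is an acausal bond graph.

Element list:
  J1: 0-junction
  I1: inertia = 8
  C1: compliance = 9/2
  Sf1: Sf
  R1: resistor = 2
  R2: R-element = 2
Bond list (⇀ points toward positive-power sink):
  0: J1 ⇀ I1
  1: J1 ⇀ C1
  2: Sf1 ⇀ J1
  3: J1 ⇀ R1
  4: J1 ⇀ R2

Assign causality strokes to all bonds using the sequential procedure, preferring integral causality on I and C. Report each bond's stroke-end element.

b2 |Sf1  (source Sf1 imposes f)
b0 |I1  (prefer integral on I1)
b1 |J1  (prefer integral on C1)
b3 |R1  (0-jn J1 has e-setter on 1)
b4 |R2  (0-jn J1 has e-setter on 1)

bond 0 stroke→I1
bond 1 stroke→J1
bond 2 stroke→Sf1
bond 3 stroke→R1
bond 4 stroke→R2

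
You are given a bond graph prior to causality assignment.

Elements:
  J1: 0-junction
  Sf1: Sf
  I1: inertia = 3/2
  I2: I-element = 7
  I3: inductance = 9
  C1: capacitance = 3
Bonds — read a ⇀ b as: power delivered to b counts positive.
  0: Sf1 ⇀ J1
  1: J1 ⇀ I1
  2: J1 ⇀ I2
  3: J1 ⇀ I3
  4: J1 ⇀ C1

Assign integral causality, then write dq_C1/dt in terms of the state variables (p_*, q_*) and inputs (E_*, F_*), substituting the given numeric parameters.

dq_C1/dt = F_Sf1 - 2*p_I1/3 - p_I2/7 - p_I3/9

bond 0 |Sf1  (Sf1 (Sf) sets flow on bond)
bond 1 |I1  (prefer integral on I1)
bond 2 |I2  (I2: I, integral causality)
bond 3 |I3  (I3 integral (f out))
bond 4 |J1  (only one effort-in slot at J1)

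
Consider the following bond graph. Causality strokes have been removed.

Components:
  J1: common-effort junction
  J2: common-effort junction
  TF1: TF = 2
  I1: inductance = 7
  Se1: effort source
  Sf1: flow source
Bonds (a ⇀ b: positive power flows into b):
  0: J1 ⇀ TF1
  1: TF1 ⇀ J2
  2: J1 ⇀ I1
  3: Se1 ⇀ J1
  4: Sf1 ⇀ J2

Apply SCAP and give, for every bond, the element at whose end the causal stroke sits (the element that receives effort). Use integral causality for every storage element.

bond 3 |J1  (Se1 fixes effort; stroke away)
bond 4 |Sf1  (Sf1: flow source, stroke at near end)
bond 0 |TF1  (0-jn J1 has e-setter on 3)
bond 2 |I1  (J1 effort already set via bond 3)
bond 1 |J2  (closing 0-jn rule on J2)

β0 |TF1
β1 |J2
β2 |I1
β3 |J1
β4 |Sf1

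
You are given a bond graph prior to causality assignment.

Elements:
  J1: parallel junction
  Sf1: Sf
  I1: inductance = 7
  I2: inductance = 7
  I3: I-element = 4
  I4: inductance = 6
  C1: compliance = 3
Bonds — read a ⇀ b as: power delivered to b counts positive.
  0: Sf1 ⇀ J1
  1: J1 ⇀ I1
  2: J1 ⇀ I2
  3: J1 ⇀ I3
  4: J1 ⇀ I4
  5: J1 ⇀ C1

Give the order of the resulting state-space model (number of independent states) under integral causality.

5  (C1, I1, I2, I3, I4 all integral)

β0 stroke at Sf1  (Sf1 (Sf) sets flow on bond)
β1 stroke at I1  (prefer integral on I1)
β2 stroke at I2  (I2 outputs flow p/I2)
β3 stroke at I3  (prefer integral on I3)
β4 stroke at I4  (I4 outputs flow p/I4)
β5 stroke at J1  (only one effort-in slot at J1)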